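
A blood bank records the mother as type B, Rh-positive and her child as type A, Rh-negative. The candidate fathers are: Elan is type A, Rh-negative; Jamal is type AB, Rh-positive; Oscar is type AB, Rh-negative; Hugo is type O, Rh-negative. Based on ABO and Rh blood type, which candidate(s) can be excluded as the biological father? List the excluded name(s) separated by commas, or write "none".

A candidate is excluded only if no genotype consistent with his phenotype could produce a type A, Rh-negative child with a type B, Rh-positive mother.
Hugo (type O, Rh-): no genotype consistent with that phenotype can produce a type-A Rh- child with a type-B mother.

Hugo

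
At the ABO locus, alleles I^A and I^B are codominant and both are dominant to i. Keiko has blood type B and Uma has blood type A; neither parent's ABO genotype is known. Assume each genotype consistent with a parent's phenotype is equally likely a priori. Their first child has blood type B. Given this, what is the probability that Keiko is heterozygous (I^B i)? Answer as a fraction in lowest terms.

Possible genotypes: Keiko ∈ {I^B I^B, I^B i}; Uma ∈ {I^A I^A, I^A i}.
Weight each parental genotype pair by prior × P(type-B child):
  I^B I^B × I^A i: posterior weight 2/3.
  I^B i × I^A i: posterior weight 1/3.
Sum the posterior weight over pairs where Keiko is I^B i: 1/3.

1/3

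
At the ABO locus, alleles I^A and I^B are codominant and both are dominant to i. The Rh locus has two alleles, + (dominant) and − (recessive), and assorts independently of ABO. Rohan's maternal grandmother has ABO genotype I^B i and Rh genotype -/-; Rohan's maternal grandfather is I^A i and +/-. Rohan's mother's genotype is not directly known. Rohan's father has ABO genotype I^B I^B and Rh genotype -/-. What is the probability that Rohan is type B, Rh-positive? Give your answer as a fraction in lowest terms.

3/16

Rohan's mother's ABO genotype from I^B i × I^A i: 1/4 I^A I^B, 1/4 I^A i, 1/4 I^B i, 1/4 i i.
Crossing each possibility with the father I^B I^B and summing P(type B): 1/4·1/2 + 1/4·1/2 + 1/4·1 + 1/4·1 = 3/4.
Similarly for Rh via the mother's Rh distribution: P(Rh+) = 1/4.
Independent loci: 3/4 × 1/4 = 3/16.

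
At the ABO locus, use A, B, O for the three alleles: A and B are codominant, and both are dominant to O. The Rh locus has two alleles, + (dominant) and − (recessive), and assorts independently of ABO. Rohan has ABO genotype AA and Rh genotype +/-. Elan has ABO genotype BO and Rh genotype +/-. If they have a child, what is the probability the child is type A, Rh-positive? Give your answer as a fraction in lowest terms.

3/8

ABO cross AA × BO → offspring phenotypes: 1/2 A, 1/2 AB.
Rh cross +/- × +/- → 3/4 Rh+, 1/4 Rh-.
Independent loci: P(type A, Rh-positive) = 1/2 × 3/4 = 3/8.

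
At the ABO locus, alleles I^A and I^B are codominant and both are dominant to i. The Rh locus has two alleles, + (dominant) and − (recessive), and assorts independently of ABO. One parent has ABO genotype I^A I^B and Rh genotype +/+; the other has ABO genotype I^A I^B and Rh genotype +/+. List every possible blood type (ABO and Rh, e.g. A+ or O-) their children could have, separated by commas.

Gametes from I^A I^B × I^A I^B give offspring ABO genotypes I^A I^A, I^A I^B, I^B I^B, i.e. phenotypes A, B, AB.
Rh cross +/+ × +/+ → phenotypes Rh+.
Combining independently: A+, B+, AB+.

A+, B+, AB+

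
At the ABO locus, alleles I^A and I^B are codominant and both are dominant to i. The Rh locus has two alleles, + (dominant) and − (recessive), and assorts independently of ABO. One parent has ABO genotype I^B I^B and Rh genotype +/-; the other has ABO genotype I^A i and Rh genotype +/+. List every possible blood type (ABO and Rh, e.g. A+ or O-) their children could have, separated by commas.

Gametes from I^B I^B × I^A i give offspring ABO genotypes I^A I^B, I^B i, i.e. phenotypes B, AB.
Rh cross +/- × +/+ → phenotypes Rh+.
Combining independently: B+, AB+.

B+, AB+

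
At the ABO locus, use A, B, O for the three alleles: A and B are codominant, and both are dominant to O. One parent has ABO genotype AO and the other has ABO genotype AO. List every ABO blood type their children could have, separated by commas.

Gametes from AO × AO give offspring ABO genotypes AA, AO, OO, i.e. phenotypes O, A.

O, A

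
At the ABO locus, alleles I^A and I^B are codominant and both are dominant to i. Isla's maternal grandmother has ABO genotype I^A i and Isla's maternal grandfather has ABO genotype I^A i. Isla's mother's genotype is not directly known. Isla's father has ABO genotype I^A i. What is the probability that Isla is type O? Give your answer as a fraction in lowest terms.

Isla's mother's ABO genotype from I^A i × I^A i: 1/4 I^A I^A, 1/2 I^A i, 1/4 i i.
Crossing each possibility with the father I^A i and summing P(type O): 1/4·0 + 1/2·1/4 + 1/4·1/2 = 1/4.

1/4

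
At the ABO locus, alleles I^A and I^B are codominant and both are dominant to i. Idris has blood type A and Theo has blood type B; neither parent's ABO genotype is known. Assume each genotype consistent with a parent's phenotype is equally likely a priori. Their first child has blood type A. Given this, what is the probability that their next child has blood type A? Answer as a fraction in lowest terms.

Possible genotypes: Idris ∈ {I^A I^A, I^A i}; Theo ∈ {I^B I^B, I^B i}.
Weight each parental genotype pair by prior × P(type-A child):
  I^A I^A × I^B i: posterior weight 2/3; P(next child type A) = 1/2.
  I^A i × I^B i: posterior weight 1/3; P(next child type A) = 1/4.
Weighted sum = 5/12.

5/12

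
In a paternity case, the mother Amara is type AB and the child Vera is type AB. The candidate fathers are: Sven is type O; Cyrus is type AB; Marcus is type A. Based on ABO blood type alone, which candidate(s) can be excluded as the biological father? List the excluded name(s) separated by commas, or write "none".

A candidate is excluded only if no genotype consistent with his phenotype could produce a type AB child with a type AB mother.
Sven (type O): no genotype consistent with that phenotype can produce a type-AB child with a type-AB mother.

Sven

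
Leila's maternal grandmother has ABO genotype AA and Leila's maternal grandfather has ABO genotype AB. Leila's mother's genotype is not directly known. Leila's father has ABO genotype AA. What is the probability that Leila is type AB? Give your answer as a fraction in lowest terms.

Leila's mother's ABO genotype from AA × AB: 1/2 AA, 1/2 AB.
Crossing each possibility with the father AA and summing P(type AB): 1/2·0 + 1/2·1/2 = 1/4.

1/4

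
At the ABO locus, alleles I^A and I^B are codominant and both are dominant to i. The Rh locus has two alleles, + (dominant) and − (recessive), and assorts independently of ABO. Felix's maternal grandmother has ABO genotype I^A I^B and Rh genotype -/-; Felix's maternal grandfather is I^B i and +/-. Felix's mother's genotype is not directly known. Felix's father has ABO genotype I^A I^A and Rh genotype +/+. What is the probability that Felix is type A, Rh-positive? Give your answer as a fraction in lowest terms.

Felix's mother's ABO genotype from I^A I^B × I^B i: 1/4 I^A I^B, 1/4 I^A i, 1/4 I^B I^B, 1/4 I^B i.
Crossing each possibility with the father I^A I^A and summing P(type A): 1/4·1/2 + 1/4·1 + 1/4·0 + 1/4·1/2 = 1/2.
Similarly for Rh via the mother's Rh distribution: P(Rh+) = 1.
Independent loci: 1/2 × 1 = 1/2.

1/2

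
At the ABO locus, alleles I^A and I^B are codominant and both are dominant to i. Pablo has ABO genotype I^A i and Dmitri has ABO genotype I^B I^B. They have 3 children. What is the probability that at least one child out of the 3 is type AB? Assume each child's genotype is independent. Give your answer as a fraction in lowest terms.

7/8

ABO cross I^A i × I^B I^B → 1/2 B, 1/2 AB.
So P(type AB) = 1/2 per child.
P(none) = (1/2)^3 = 1/8; P(at least one) = 1 − 1/8 = 7/8.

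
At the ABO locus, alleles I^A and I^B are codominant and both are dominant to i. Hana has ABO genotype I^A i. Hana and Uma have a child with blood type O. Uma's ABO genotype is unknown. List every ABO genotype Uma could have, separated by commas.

For each candidate genotype of Uma, check whether crossing it with I^A i can produce every observed child phenotype.
  I^A I^A → possible child types {A} ✗
  I^A I^B → possible child types {A, B, AB} ✗
  I^A i → possible child types {O, A} ✓
  I^B I^B → possible child types {B, AB} ✗
  I^B i → possible child types {O, A, B, AB} ✓
  i i → possible child types {O, A} ✓

I^A i, I^B i, i i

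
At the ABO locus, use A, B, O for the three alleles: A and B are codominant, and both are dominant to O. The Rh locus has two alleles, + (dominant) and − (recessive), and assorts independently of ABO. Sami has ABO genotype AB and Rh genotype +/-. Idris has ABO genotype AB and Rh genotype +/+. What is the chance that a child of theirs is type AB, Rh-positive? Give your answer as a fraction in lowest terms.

1/2

ABO cross AB × AB → offspring phenotypes: 1/4 A, 1/4 B, 1/2 AB.
Rh cross +/- × +/+ → 1 Rh+.
Independent loci: P(type AB, Rh-positive) = 1/2 × 1 = 1/2.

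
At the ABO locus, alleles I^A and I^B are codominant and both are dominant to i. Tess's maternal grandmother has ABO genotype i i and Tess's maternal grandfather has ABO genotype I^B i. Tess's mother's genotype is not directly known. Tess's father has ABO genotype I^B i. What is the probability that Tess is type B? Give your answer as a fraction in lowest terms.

Tess's mother's ABO genotype from i i × I^B i: 1/2 I^B i, 1/2 i i.
Crossing each possibility with the father I^B i and summing P(type B): 1/2·3/4 + 1/2·1/2 = 5/8.

5/8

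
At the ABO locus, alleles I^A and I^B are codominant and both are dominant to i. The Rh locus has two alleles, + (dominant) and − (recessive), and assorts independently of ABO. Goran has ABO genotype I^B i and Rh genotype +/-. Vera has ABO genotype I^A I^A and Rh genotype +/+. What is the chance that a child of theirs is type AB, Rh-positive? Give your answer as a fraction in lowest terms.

1/2

ABO cross I^B i × I^A I^A → offspring phenotypes: 1/2 A, 1/2 AB.
Rh cross +/- × +/+ → 1 Rh+.
Independent loci: P(type AB, Rh-positive) = 1/2 × 1 = 1/2.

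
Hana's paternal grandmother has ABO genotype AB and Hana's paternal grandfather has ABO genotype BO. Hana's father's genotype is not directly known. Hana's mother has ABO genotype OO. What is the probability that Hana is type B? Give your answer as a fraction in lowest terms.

Hana's father's ABO genotype from AB × BO: 1/4 AB, 1/4 AO, 1/4 BB, 1/4 BO.
Crossing each possibility with the mother OO and summing P(type B): 1/4·1/2 + 1/4·0 + 1/4·1 + 1/4·1/2 = 1/2.

1/2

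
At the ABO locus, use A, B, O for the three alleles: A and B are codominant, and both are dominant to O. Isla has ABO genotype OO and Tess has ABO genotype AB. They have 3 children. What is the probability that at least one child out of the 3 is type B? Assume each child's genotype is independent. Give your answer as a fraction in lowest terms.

7/8

ABO cross OO × AB → 1/2 A, 1/2 B.
So P(type B) = 1/2 per child.
P(none) = (1/2)^3 = 1/8; P(at least one) = 1 − 1/8 = 7/8.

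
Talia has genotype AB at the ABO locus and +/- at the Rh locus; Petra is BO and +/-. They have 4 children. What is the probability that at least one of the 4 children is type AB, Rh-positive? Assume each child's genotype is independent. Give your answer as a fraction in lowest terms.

ABO cross AB × BO → 1/4 A, 1/2 B, 1/4 AB.
Rh cross +/- × +/- → 3/4 Rh+, 1/4 Rh-; so P(type AB, Rh-positive) = 1/4 × 3/4 = 3/16 per child.
P(none) = (13/16)^4 = 28561/65536; P(at least one) = 1 − 28561/65536 = 36975/65536.

36975/65536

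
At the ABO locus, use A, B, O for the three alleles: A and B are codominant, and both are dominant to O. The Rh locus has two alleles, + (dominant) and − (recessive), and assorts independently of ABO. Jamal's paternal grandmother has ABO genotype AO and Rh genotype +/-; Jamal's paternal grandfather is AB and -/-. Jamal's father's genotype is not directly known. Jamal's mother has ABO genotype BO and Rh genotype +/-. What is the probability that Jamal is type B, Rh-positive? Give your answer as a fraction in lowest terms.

Jamal's father's ABO genotype from AO × AB: 1/4 AA, 1/4 AB, 1/4 AO, 1/4 BO.
Crossing each possibility with the mother BO and summing P(type B): 1/4·0 + 1/4·1/2 + 1/4·1/4 + 1/4·3/4 = 3/8.
Similarly for Rh via the father's Rh distribution: P(Rh+) = 5/8.
Independent loci: 3/8 × 5/8 = 15/64.

15/64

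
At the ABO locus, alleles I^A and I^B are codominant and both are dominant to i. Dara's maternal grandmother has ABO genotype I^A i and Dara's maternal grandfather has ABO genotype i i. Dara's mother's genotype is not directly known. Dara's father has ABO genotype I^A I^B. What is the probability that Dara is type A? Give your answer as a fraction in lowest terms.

Dara's mother's ABO genotype from I^A i × i i: 1/2 I^A i, 1/2 i i.
Crossing each possibility with the father I^A I^B and summing P(type A): 1/2·1/2 + 1/2·1/2 = 1/2.

1/2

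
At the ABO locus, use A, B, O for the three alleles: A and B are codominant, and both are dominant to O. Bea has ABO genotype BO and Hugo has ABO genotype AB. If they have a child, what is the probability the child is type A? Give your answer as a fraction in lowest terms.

ABO cross BO × AB → offspring phenotypes: 1/4 A, 1/2 B, 1/4 AB.
So P(type A) = 1/4.

1/4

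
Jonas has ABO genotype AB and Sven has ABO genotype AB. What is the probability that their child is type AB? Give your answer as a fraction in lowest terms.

ABO cross AB × AB → offspring phenotypes: 1/4 A, 1/4 B, 1/2 AB.
So P(type AB) = 1/2.

1/2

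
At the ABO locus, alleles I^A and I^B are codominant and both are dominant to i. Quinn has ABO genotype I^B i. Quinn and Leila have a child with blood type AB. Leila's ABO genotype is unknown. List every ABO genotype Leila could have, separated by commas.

I^A I^A, I^A I^B, I^A i

For each candidate genotype of Leila, check whether crossing it with I^B i can produce every observed child phenotype.
  I^A I^A → possible child types {A, AB} ✓
  I^A I^B → possible child types {A, B, AB} ✓
  I^A i → possible child types {O, A, B, AB} ✓
  I^B I^B → possible child types {B} ✗
  I^B i → possible child types {O, B} ✗
  i i → possible child types {O, B} ✗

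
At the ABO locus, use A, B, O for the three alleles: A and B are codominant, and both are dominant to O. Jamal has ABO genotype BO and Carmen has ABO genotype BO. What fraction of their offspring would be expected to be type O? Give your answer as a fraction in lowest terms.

1/4

ABO cross BO × BO → offspring phenotypes: 1/4 O, 3/4 B.
So P(type O) = 1/4.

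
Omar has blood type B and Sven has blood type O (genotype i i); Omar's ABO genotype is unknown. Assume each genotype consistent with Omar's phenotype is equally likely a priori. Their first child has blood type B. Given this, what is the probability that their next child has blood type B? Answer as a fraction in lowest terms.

5/6

Possible genotypes: Omar ∈ {I^B I^B, I^B i}; Sven ∈ {i i}.
Weight each parental genotype pair by prior × P(type-B child):
  I^B I^B × i i: posterior weight 2/3; P(next child type B) = 1.
  I^B i × i i: posterior weight 1/3; P(next child type B) = 1/2.
Weighted sum = 5/6.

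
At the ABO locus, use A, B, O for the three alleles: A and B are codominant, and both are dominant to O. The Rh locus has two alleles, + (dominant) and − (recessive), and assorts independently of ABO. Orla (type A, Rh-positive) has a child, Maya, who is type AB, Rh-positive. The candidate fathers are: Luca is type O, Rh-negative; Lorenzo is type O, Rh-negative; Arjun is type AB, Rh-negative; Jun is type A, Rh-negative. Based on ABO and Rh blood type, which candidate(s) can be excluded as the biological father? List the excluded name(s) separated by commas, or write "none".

A candidate is excluded only if no genotype consistent with his phenotype could produce a type AB, Rh-positive child with a type A, Rh-positive mother.
Luca (type O, Rh-): no genotype consistent with that phenotype can produce a type-AB Rh+ child with a type-A mother.
Lorenzo (type O, Rh-): no genotype consistent with that phenotype can produce a type-AB Rh+ child with a type-A mother.
Jun (type A, Rh-): no genotype consistent with that phenotype can produce a type-AB Rh+ child with a type-A mother.

Luca, Lorenzo, Jun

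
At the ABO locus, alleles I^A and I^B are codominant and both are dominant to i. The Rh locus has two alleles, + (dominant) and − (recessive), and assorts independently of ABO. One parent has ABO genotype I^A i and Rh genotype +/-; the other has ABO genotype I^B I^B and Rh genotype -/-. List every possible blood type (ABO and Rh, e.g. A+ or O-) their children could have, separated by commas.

Gametes from I^A i × I^B I^B give offspring ABO genotypes I^A I^B, I^B i, i.e. phenotypes B, AB.
Rh cross +/- × -/- → phenotypes Rh+, Rh-.
Combining independently: B+, B-, AB+, AB-.

B+, B-, AB+, AB-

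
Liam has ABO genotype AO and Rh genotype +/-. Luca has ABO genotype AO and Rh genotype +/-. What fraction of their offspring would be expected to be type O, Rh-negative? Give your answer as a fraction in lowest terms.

ABO cross AO × AO → offspring phenotypes: 1/4 O, 3/4 A.
Rh cross +/- × +/- → 3/4 Rh+, 1/4 Rh-.
Independent loci: P(type O, Rh-negative) = 1/4 × 1/4 = 1/16.

1/16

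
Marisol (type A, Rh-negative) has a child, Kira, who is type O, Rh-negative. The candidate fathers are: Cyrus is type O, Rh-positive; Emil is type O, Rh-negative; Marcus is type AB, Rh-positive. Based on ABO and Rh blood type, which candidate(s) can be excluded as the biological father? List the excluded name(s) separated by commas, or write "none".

A candidate is excluded only if no genotype consistent with his phenotype could produce a type O, Rh-negative child with a type A, Rh-negative mother.
Marcus (type AB, Rh+): no genotype consistent with that phenotype can produce a type-O Rh- child with a type-A mother.

Marcus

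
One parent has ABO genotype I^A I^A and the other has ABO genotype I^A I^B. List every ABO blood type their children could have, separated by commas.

Gametes from I^A I^A × I^A I^B give offspring ABO genotypes I^A I^A, I^A I^B, i.e. phenotypes A, AB.

A, AB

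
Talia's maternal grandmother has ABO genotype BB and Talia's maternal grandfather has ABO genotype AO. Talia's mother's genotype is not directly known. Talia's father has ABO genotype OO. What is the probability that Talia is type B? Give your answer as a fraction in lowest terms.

Talia's mother's ABO genotype from BB × AO: 1/2 AB, 1/2 BO.
Crossing each possibility with the father OO and summing P(type B): 1/2·1/2 + 1/2·1/2 = 1/2.

1/2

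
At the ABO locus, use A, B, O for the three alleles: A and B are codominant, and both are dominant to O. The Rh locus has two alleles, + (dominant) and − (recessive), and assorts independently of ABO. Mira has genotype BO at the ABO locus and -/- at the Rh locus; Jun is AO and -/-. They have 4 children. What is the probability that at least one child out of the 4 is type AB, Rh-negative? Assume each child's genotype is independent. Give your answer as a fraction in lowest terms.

175/256

ABO cross BO × AO → 1/4 O, 1/4 A, 1/4 B, 1/4 AB.
Rh cross -/- × -/- → 1 Rh-; so P(type AB, Rh-negative) = 1/4 × 1 = 1/4 per child.
P(none) = (3/4)^4 = 81/256; P(at least one) = 1 − 81/256 = 175/256.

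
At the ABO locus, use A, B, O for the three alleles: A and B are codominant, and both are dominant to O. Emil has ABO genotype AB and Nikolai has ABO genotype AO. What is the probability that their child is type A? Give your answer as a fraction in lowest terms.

1/2

ABO cross AB × AO → offspring phenotypes: 1/2 A, 1/4 B, 1/4 AB.
So P(type A) = 1/2.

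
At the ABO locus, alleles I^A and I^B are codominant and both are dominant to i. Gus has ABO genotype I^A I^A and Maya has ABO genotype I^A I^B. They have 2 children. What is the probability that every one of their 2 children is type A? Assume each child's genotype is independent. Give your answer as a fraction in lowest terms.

ABO cross I^A I^A × I^A I^B → 1/2 A, 1/2 AB.
So P(type A) = 1/2 per child.
All 2 independent: (1/2)^2 = 1/4.

1/4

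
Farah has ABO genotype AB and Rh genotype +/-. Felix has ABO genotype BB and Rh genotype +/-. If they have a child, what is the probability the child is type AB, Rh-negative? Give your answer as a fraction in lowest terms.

1/8

ABO cross AB × BB → offspring phenotypes: 1/2 B, 1/2 AB.
Rh cross +/- × +/- → 3/4 Rh+, 1/4 Rh-.
Independent loci: P(type AB, Rh-negative) = 1/2 × 1/4 = 1/8.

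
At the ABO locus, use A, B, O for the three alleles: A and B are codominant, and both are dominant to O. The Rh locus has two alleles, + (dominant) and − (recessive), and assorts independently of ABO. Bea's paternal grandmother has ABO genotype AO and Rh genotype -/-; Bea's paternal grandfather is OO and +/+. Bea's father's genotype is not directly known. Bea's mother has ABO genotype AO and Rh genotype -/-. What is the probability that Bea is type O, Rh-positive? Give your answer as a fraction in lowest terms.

Bea's father's ABO genotype from AO × OO: 1/2 AO, 1/2 OO.
Crossing each possibility with the mother AO and summing P(type O): 1/2·1/4 + 1/2·1/2 = 3/8.
Similarly for Rh via the father's Rh distribution: P(Rh+) = 1/2.
Independent loci: 3/8 × 1/2 = 3/16.

3/16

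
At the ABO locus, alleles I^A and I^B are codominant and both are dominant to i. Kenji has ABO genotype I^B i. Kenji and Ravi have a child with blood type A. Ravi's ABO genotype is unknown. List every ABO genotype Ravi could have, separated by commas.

I^A I^A, I^A I^B, I^A i

For each candidate genotype of Ravi, check whether crossing it with I^B i can produce every observed child phenotype.
  I^A I^A → possible child types {A, AB} ✓
  I^A I^B → possible child types {A, B, AB} ✓
  I^A i → possible child types {O, A, B, AB} ✓
  I^B I^B → possible child types {B} ✗
  I^B i → possible child types {O, B} ✗
  i i → possible child types {O, B} ✗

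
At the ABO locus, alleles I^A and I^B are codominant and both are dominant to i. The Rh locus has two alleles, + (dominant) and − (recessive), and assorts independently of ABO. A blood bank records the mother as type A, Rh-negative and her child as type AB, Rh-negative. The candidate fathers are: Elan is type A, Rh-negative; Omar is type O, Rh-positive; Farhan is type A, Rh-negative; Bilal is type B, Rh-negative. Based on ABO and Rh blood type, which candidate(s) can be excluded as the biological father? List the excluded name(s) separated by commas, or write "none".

Elan, Omar, Farhan

A candidate is excluded only if no genotype consistent with his phenotype could produce a type AB, Rh-negative child with a type A, Rh-negative mother.
Elan (type A, Rh-): no genotype consistent with that phenotype can produce a type-AB Rh- child with a type-A mother.
Omar (type O, Rh+): no genotype consistent with that phenotype can produce a type-AB Rh- child with a type-A mother.
Farhan (type A, Rh-): no genotype consistent with that phenotype can produce a type-AB Rh- child with a type-A mother.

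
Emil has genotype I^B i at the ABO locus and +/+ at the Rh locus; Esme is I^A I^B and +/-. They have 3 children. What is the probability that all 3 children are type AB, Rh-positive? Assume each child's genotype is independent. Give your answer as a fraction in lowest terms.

ABO cross I^B i × I^A I^B → 1/4 A, 1/2 B, 1/4 AB.
Rh cross +/+ × +/- → 1 Rh+; so P(type AB, Rh-positive) = 1/4 × 1 = 1/4 per child.
All 3 independent: (1/4)^3 = 1/64.

1/64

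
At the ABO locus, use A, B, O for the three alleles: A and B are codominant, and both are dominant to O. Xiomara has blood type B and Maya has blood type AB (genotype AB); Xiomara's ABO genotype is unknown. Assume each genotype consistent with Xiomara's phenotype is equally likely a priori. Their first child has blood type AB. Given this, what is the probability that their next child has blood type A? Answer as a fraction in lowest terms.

Possible genotypes: Xiomara ∈ {BB, BO}; Maya ∈ {AB}.
Weight each parental genotype pair by prior × P(type-AB child):
  BB × AB: posterior weight 2/3; P(next child type A) = 0.
  BO × AB: posterior weight 1/3; P(next child type A) = 1/4.
Weighted sum = 1/12.

1/12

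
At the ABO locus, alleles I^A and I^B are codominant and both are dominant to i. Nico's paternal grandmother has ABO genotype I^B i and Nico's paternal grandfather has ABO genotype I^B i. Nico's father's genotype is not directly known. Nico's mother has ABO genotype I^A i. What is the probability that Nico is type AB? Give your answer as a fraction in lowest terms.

1/4

Nico's father's ABO genotype from I^B i × I^B i: 1/4 I^B I^B, 1/2 I^B i, 1/4 i i.
Crossing each possibility with the mother I^A i and summing P(type AB): 1/4·1/2 + 1/2·1/4 + 1/4·0 = 1/4.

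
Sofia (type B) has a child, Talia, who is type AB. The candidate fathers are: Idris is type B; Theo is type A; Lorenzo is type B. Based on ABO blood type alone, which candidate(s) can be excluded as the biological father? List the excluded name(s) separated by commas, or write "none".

A candidate is excluded only if no genotype consistent with his phenotype could produce a type AB child with a type B mother.
Idris (type B): no genotype consistent with that phenotype can produce a type-AB child with a type-B mother.
Lorenzo (type B): no genotype consistent with that phenotype can produce a type-AB child with a type-B mother.

Idris, Lorenzo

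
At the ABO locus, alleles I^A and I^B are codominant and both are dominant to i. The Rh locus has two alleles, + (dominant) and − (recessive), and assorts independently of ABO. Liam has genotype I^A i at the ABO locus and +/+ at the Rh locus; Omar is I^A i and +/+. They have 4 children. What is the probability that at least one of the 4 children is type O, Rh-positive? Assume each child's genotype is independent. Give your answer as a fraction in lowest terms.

175/256

ABO cross I^A i × I^A i → 1/4 O, 3/4 A.
Rh cross +/+ × +/+ → 1 Rh+; so P(type O, Rh-positive) = 1/4 × 1 = 1/4 per child.
P(none) = (3/4)^4 = 81/256; P(at least one) = 1 − 81/256 = 175/256.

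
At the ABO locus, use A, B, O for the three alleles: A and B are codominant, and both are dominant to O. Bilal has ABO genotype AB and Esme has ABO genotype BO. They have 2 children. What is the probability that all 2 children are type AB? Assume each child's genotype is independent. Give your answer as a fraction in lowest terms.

1/16

ABO cross AB × BO → 1/4 A, 1/2 B, 1/4 AB.
So P(type AB) = 1/4 per child.
All 2 independent: (1/4)^2 = 1/16.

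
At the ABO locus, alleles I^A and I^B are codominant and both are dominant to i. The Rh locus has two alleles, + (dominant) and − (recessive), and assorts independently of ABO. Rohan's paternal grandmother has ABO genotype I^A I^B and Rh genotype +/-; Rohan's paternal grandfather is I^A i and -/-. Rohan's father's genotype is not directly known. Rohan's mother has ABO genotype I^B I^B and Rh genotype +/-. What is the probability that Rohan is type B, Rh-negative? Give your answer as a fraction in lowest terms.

3/16

Rohan's father's ABO genotype from I^A I^B × I^A i: 1/4 I^A I^A, 1/4 I^A I^B, 1/4 I^A i, 1/4 I^B i.
Crossing each possibility with the mother I^B I^B and summing P(type B): 1/4·0 + 1/4·1/2 + 1/4·1/2 + 1/4·1 = 1/2.
Similarly for Rh via the father's Rh distribution: P(Rh-) = 3/8.
Independent loci: 1/2 × 3/8 = 3/16.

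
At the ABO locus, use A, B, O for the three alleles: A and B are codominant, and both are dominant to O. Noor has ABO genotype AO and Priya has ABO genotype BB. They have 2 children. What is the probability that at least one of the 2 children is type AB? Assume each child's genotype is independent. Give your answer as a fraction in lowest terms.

ABO cross AO × BB → 1/2 B, 1/2 AB.
So P(type AB) = 1/2 per child.
P(none) = (1/2)^2 = 1/4; P(at least one) = 1 − 1/4 = 3/4.

3/4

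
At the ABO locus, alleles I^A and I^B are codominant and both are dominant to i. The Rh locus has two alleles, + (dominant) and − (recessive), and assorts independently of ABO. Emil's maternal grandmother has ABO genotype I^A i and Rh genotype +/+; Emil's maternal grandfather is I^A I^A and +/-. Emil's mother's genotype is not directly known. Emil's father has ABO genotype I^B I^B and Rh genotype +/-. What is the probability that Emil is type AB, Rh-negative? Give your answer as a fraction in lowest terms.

3/32

Emil's mother's ABO genotype from I^A i × I^A I^A: 1/2 I^A I^A, 1/2 I^A i.
Crossing each possibility with the father I^B I^B and summing P(type AB): 1/2·1 + 1/2·1/2 = 3/4.
Similarly for Rh via the mother's Rh distribution: P(Rh-) = 1/8.
Independent loci: 3/4 × 1/8 = 3/32.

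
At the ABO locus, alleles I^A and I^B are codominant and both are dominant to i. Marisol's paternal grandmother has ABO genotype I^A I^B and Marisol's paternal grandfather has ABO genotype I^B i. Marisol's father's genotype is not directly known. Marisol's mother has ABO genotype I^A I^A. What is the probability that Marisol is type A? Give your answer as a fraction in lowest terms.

1/2

Marisol's father's ABO genotype from I^A I^B × I^B i: 1/4 I^A I^B, 1/4 I^A i, 1/4 I^B I^B, 1/4 I^B i.
Crossing each possibility with the mother I^A I^A and summing P(type A): 1/4·1/2 + 1/4·1 + 1/4·0 + 1/4·1/2 = 1/2.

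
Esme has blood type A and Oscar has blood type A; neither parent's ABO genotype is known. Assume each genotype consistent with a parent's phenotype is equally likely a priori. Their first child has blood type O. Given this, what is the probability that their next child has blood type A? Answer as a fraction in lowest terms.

3/4

Possible genotypes: Esme ∈ {AA, AO}; Oscar ∈ {AA, AO}.
Weight each parental genotype pair by prior × P(type-O child):
  AO × AO: posterior weight 1; P(next child type A) = 3/4.
Weighted sum = 3/4.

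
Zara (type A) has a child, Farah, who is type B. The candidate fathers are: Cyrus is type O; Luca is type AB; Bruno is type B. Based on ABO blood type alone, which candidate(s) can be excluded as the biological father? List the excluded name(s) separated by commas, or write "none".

A candidate is excluded only if no genotype consistent with his phenotype could produce a type B child with a type A mother.
Cyrus (type O): no genotype consistent with that phenotype can produce a type-B child with a type-A mother.

Cyrus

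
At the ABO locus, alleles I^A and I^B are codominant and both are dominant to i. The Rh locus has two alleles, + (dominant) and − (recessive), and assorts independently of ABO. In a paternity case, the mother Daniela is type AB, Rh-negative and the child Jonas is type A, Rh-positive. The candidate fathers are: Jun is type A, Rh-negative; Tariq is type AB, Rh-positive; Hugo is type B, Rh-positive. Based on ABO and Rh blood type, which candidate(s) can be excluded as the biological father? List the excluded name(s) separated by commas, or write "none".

A candidate is excluded only if no genotype consistent with his phenotype could produce a type A, Rh-positive child with a type AB, Rh-negative mother.
Jun (type A, Rh-): no genotype consistent with that phenotype can produce a type-A Rh+ child with a type-AB mother.

Jun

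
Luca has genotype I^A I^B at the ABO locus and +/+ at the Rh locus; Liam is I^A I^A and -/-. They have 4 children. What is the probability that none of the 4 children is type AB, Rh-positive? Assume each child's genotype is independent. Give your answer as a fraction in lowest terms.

ABO cross I^A I^B × I^A I^A → 1/2 A, 1/2 AB.
Rh cross +/+ × -/- → 1 Rh+; so P(type AB, Rh-positive) = 1/2 × 1 = 1/2 per child.
P(not type AB, Rh-positive) = 1/2 for one child; (1/2)^4 = 1/16.

1/16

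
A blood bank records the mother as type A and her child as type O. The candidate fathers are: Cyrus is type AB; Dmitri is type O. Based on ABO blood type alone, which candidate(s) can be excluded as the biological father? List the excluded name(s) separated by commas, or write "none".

Cyrus

A candidate is excluded only if no genotype consistent with his phenotype could produce a type O child with a type A mother.
Cyrus (type AB): no genotype consistent with that phenotype can produce a type-O child with a type-A mother.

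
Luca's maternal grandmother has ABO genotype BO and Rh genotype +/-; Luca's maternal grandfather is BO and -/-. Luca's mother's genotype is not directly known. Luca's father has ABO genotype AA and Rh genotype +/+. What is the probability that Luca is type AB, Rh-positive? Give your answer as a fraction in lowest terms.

1/2

Luca's mother's ABO genotype from BO × BO: 1/4 BB, 1/2 BO, 1/4 OO.
Crossing each possibility with the father AA and summing P(type AB): 1/4·1 + 1/2·1/2 + 1/4·0 = 1/2.
Similarly for Rh via the mother's Rh distribution: P(Rh+) = 1.
Independent loci: 1/2 × 1 = 1/2.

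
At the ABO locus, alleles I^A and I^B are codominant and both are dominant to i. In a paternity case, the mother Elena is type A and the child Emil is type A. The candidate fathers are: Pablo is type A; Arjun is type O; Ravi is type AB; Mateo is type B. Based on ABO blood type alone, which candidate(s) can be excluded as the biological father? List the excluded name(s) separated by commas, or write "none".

A candidate is excluded only if no genotype consistent with his phenotype could produce a type A child with a type A mother.
Every candidate has at least one consistent genotype combination, so none can be excluded.

none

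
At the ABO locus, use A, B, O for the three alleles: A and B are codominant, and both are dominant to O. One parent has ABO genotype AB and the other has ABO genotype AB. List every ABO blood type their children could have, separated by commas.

Gametes from AB × AB give offspring ABO genotypes AA, AB, BB, i.e. phenotypes A, B, AB.

A, B, AB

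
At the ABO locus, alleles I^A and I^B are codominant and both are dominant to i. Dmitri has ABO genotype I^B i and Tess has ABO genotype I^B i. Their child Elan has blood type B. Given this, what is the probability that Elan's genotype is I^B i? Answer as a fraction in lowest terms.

2/3

Cross I^B i × I^B i → 1/4 I^B I^B, 1/2 I^B i, 1/4 i i.
Type-B genotypes among offspring: I^B I^B (1/4), I^B i (1/2); total 3/4.
P(I^B i | type B) = (1/2) / (3/4) = 2/3.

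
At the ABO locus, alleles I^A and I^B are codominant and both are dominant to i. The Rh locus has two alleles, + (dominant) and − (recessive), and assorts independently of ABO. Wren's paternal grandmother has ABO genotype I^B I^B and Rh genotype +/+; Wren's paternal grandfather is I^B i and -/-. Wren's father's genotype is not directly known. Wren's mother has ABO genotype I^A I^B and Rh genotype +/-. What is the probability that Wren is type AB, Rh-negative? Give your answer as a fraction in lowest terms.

Wren's father's ABO genotype from I^B I^B × I^B i: 1/2 I^B I^B, 1/2 I^B i.
Crossing each possibility with the mother I^A I^B and summing P(type AB): 1/2·1/2 + 1/2·1/4 = 3/8.
Similarly for Rh via the father's Rh distribution: P(Rh-) = 1/4.
Independent loci: 3/8 × 1/4 = 3/32.

3/32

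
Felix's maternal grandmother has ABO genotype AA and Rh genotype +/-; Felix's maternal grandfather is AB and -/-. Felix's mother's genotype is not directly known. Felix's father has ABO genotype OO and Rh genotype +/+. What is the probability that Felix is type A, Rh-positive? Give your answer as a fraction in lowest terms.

3/4

Felix's mother's ABO genotype from AA × AB: 1/2 AA, 1/2 AB.
Crossing each possibility with the father OO and summing P(type A): 1/2·1 + 1/2·1/2 = 3/4.
Similarly for Rh via the mother's Rh distribution: P(Rh+) = 1.
Independent loci: 3/4 × 1 = 3/4.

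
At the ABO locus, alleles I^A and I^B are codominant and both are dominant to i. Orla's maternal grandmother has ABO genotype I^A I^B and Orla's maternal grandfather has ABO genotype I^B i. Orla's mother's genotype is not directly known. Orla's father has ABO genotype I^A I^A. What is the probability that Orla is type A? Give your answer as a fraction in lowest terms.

1/2

Orla's mother's ABO genotype from I^A I^B × I^B i: 1/4 I^A I^B, 1/4 I^A i, 1/4 I^B I^B, 1/4 I^B i.
Crossing each possibility with the father I^A I^A and summing P(type A): 1/4·1/2 + 1/4·1 + 1/4·0 + 1/4·1/2 = 1/2.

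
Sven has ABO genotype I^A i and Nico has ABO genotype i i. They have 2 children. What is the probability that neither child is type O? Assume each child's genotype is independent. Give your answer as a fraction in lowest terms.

ABO cross I^A i × i i → 1/2 O, 1/2 A.
So P(type O) = 1/2 per child.
P(not type O) = 1/2 for one child; (1/2)^2 = 1/4.

1/4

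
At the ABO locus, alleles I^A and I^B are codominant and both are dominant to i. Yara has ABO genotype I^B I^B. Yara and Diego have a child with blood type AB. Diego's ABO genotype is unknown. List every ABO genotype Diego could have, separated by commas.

I^A I^A, I^A I^B, I^A i

For each candidate genotype of Diego, check whether crossing it with I^B I^B can produce every observed child phenotype.
  I^A I^A → possible child types {AB} ✓
  I^A I^B → possible child types {B, AB} ✓
  I^A i → possible child types {B, AB} ✓
  I^B I^B → possible child types {B} ✗
  I^B i → possible child types {B} ✗
  i i → possible child types {B} ✗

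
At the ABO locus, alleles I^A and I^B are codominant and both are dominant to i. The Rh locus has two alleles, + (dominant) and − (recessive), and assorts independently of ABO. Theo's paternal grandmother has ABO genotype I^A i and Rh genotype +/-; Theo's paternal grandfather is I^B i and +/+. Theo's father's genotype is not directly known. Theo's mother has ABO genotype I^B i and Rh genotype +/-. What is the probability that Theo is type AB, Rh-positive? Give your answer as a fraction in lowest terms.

Theo's father's ABO genotype from I^A i × I^B i: 1/4 I^A I^B, 1/4 I^A i, 1/4 I^B i, 1/4 i i.
Crossing each possibility with the mother I^B i and summing P(type AB): 1/4·1/4 + 1/4·1/4 + 1/4·0 + 1/4·0 = 1/8.
Similarly for Rh via the father's Rh distribution: P(Rh+) = 7/8.
Independent loci: 1/8 × 7/8 = 7/64.

7/64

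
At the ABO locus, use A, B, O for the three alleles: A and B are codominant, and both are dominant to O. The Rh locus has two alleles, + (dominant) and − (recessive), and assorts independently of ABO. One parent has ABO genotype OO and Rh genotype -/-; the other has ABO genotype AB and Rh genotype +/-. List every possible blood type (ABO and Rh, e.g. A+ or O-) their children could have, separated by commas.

Gametes from OO × AB give offspring ABO genotypes AO, BO, i.e. phenotypes A, B.
Rh cross -/- × +/- → phenotypes Rh+, Rh-.
Combining independently: A+, A-, B+, B-.

A+, A-, B+, B-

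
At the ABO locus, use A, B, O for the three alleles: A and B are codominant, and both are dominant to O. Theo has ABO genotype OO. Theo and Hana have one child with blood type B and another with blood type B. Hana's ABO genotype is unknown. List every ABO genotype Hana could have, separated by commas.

AB, BB, BO

For each candidate genotype of Hana, check whether crossing it with OO can produce every observed child phenotype.
  AA → possible child types {A} ✗
  AB → possible child types {A, B} ✓
  AO → possible child types {O, A} ✗
  BB → possible child types {B} ✓
  BO → possible child types {O, B} ✓
  OO → possible child types {O} ✗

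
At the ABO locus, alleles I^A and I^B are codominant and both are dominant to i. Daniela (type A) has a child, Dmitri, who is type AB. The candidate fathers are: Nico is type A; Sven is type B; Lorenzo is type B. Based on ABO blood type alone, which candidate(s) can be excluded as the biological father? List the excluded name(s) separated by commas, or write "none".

A candidate is excluded only if no genotype consistent with his phenotype could produce a type AB child with a type A mother.
Nico (type A): no genotype consistent with that phenotype can produce a type-AB child with a type-A mother.

Nico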